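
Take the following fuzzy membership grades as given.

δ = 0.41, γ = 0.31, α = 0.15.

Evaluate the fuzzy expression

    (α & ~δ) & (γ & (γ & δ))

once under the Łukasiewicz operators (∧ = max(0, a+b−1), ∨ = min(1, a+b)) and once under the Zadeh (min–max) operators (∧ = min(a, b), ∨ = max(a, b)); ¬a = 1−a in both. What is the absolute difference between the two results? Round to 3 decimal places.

0.150

Under Łukasiewicz:
  ~δ = 1 − 0.41 = 0.59
  α & ~δ = max(0, a+b−1) on (0.15, 0.59) = 0.00
  γ & δ = max(0, a+b−1) on (0.31, 0.41) = 0.00
  γ & (γ & δ) = max(0, a+b−1) on (0.31, 0.00) = 0.00
  (α & ~δ) & (γ & (γ & δ)) = max(0, a+b−1) on (0.00, 0.00) = 0.00
  → value = 0.0000
Under Zadeh (min–max):
  ~δ = 1 − 0.41 = 0.59
  α & ~δ = min(a, b) on (0.15, 0.59) = 0.15
  γ & δ = min(a, b) on (0.31, 0.41) = 0.31
  γ & (γ & δ) = min(a, b) on (0.31, 0.31) = 0.31
  (α & ~δ) & (γ & (γ & δ)) = min(a, b) on (0.15, 0.31) = 0.15
  → value = 0.1500
|0.0000 − 0.1500| = 0.150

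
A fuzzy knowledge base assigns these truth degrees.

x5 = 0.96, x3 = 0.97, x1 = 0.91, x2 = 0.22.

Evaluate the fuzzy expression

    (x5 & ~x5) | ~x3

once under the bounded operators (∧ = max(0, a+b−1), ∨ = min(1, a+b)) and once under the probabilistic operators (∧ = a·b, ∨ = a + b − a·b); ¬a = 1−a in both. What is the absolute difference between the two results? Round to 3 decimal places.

Under bounded:
  ~x5 = 1 − 0.96 = 0.04
  x5 & ~x5 = max(0, a+b−1) on (0.96, 0.04) = 0.00
  ~x3 = 1 − 0.97 = 0.03
  (x5 & ~x5) | ~x3 = min(1, a+b) on (0.00, 0.03) = 0.03
  → value = 0.0300
Under probabilistic:
  ~x5 = 1 − 0.9600 = 0.0400
  x5 & ~x5 = a·b on (0.9600, 0.0400) = 0.0384
  ~x3 = 1 − 0.9700 = 0.0300
  (x5 & ~x5) | ~x3 = a + b − a·b on (0.0384, 0.0300) = 0.0672
  → value = 0.0672
|0.0300 − 0.0672| = 0.037

0.037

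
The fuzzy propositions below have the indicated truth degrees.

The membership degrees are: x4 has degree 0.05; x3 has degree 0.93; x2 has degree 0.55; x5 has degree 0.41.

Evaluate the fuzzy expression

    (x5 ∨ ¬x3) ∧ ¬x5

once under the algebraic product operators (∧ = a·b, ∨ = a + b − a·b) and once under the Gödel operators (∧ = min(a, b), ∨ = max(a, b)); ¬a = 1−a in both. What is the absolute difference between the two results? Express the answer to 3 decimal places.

Under algebraic product:
  ¬x3 = 1 − 0.9300 = 0.0700
  x5 ∨ ¬x3 = a + b − a·b on (0.4100, 0.0700) = 0.4513
  ¬x5 = 1 − 0.4100 = 0.5900
  (x5 ∨ ¬x3) ∧ ¬x5 = a·b on (0.4513, 0.5900) = 0.2663
  → value = 0.2663
Under Gödel:
  ¬x3 = 1 − 0.93 = 0.07
  x5 ∨ ¬x3 = max(a, b) on (0.41, 0.07) = 0.41
  ¬x5 = 1 − 0.41 = 0.59
  (x5 ∨ ¬x3) ∧ ¬x5 = min(a, b) on (0.41, 0.59) = 0.41
  → value = 0.4100
|0.2663 − 0.4100| = 0.144

0.144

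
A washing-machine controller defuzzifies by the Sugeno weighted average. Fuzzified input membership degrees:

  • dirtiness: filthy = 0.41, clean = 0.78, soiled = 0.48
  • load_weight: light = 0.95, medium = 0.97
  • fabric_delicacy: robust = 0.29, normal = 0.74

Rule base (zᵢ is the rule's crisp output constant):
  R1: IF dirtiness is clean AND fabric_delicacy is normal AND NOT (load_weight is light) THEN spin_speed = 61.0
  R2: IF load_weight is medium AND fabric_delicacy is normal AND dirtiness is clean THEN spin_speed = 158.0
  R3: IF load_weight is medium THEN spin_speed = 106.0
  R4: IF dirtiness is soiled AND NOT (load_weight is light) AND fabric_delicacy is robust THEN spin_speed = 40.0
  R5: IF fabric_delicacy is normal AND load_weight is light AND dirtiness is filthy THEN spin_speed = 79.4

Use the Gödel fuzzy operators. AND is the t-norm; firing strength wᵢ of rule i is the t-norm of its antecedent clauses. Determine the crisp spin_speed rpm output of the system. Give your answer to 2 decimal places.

R1 (z=61.0): clean=0.78, normal=0.74, ¬light=1−0.95=0.05; AND[min(a, b)] → w = 0.05
R2 (z=158.0): medium=0.97, normal=0.74, clean=0.78; AND[min(a, b)] → w = 0.74
R3 (z=106.0): medium=0.97 → w = 0.97
R4 (z=40.0): soiled=0.48, ¬light=1−0.95=0.05, robust=0.29; AND[min(a, b)] → w = 0.05
R5 (z=79.4): normal=0.74, light=0.95, filthy=0.41; AND[min(a, b)] → w = 0.41
Weighted average = (0.05·61.0 + 0.74·158.0 + 0.97·106.0 + 0.05·40.0 + 0.41·79.4) / (0.05 + 0.74 + 0.97 + 0.05 + 0.41)
  = 257.3440 / 2.2200 = 115.92

115.92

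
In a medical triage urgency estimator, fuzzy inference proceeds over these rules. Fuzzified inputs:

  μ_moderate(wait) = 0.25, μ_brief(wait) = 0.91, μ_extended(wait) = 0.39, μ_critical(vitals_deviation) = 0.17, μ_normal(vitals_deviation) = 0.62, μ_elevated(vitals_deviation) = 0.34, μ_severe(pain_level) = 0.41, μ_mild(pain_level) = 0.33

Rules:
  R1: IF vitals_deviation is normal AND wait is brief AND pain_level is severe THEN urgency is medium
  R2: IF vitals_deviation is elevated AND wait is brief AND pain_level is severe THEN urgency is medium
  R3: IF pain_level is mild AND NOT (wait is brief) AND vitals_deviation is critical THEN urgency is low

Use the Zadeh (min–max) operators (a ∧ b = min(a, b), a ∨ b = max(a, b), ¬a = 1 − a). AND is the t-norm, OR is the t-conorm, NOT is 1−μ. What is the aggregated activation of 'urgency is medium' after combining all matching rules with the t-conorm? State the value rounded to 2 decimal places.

0.41

R1: normal=0.62, brief=0.91, severe=0.41; AND[min(a, b)] → w = 0.41
R2: elevated=0.34, brief=0.91, severe=0.41; AND[min(a, b)] → w = 0.34
R3: mild=0.33, ¬brief=1−0.91=0.09, critical=0.17; AND[min(a, b)] → w = 0.09
Rules with consequent 'medium': {R1, R2} → strengths 0.41, 0.34
Aggregate via t-conorm [max(a, b)]: 0.41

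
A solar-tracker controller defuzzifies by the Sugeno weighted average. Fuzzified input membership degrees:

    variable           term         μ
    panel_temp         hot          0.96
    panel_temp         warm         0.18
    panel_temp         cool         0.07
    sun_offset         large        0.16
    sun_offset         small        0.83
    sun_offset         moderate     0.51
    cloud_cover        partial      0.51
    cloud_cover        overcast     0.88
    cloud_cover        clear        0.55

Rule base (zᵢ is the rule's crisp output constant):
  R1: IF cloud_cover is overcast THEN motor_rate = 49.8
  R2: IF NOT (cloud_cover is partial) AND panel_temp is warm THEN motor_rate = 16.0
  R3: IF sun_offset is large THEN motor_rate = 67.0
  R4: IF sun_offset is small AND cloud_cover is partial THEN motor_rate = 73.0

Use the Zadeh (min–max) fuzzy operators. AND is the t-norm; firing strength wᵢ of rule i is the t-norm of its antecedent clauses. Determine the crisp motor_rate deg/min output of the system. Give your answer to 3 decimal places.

54.713

R1 (z=49.8): overcast=0.88 → w = 0.88
R2 (z=16.0): ¬partial=1−0.51=0.49, warm=0.18; AND[min(a, b)] → w = 0.18
R3 (z=67.0): large=0.16 → w = 0.16
R4 (z=73.0): small=0.83, partial=0.51; AND[min(a, b)] → w = 0.51
Weighted average = (0.88·49.8 + 0.18·16.0 + 0.16·67.0 + 0.51·73.0) / (0.88 + 0.18 + 0.16 + 0.51)
  = 94.6540 / 1.7300 = 54.713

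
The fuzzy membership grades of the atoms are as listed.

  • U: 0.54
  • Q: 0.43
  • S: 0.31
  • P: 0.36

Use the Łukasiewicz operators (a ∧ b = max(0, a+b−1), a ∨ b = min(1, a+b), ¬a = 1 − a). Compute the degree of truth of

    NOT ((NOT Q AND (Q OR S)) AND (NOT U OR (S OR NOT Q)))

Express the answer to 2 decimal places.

NOT Q = 1 − 0.43 = 0.57
Q OR S = min(1, a+b) on (0.43, 0.31) = 0.74
NOT Q AND (Q OR S) = max(0, a+b−1) on (0.57, 0.74) = 0.31
NOT U = 1 − 0.54 = 0.46
NOT Q = 1 − 0.43 = 0.57
S OR NOT Q = min(1, a+b) on (0.31, 0.57) = 0.88
NOT U OR (S OR NOT Q) = min(1, a+b) on (0.46, 0.88) = 1.00
(NOT Q AND (Q OR S)) AND (NOT U OR (S OR NOT Q)) = max(0, a+b−1) on (0.31, 1.00) = 0.31
NOT ((NOT Q AND (Q OR S)) AND (NOT U OR (S OR NOT Q))) = 1 − 0.31 = 0.69

0.69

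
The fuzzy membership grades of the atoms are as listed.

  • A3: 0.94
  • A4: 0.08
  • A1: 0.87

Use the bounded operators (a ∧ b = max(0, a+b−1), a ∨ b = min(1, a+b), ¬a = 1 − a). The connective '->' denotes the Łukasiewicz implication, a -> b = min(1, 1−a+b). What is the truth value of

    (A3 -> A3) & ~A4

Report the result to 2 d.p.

A3 -> A3  [Łukasiewicz: min(1, 1−a+b)] with a=0.94, b=0.94 → 1.00
~A4 = 1 − 0.08 = 0.92
(A3 -> A3) & ~A4 = max(0, a+b−1) on (1.00, 0.92) = 0.92

0.92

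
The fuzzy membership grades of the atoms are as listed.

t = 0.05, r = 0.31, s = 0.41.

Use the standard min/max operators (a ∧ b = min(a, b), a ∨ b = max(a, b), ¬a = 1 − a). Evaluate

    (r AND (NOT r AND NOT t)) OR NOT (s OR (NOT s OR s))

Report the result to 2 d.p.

NOT r = 1 − 0.31 = 0.69
NOT t = 1 − 0.05 = 0.95
NOT r AND NOT t = min(a, b) on (0.69, 0.95) = 0.69
r AND (NOT r AND NOT t) = min(a, b) on (0.31, 0.69) = 0.31
NOT s = 1 − 0.41 = 0.59
NOT s OR s = max(a, b) on (0.59, 0.41) = 0.59
s OR (NOT s OR s) = max(a, b) on (0.41, 0.59) = 0.59
NOT (s OR (NOT s OR s)) = 1 − 0.59 = 0.41
(r AND (NOT r AND NOT t)) OR NOT (s OR (NOT s OR s)) = max(a, b) on (0.31, 0.41) = 0.41

0.41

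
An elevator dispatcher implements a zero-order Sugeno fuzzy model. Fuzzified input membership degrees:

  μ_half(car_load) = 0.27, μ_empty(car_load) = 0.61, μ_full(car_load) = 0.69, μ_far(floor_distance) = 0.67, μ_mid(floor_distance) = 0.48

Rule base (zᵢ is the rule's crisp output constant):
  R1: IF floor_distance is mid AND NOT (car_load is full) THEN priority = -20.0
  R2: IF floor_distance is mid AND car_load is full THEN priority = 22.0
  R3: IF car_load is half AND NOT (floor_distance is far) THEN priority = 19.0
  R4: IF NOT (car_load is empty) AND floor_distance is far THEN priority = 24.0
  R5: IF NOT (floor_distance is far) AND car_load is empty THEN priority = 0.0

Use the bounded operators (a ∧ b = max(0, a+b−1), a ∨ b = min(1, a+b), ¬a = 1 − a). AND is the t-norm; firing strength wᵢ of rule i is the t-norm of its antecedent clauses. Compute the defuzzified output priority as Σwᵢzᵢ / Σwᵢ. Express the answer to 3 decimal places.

22.522

R1 (z=-20.0): mid=0.48, ¬full=1−0.69=0.31; AND[max(0, a+b−1)] → w = 0.00
R2 (z=22.0): mid=0.48, full=0.69; AND[max(0, a+b−1)] → w = 0.17
R3 (z=19.0): half=0.27, ¬far=1−0.67=0.33; AND[max(0, a+b−1)] → w = 0.00
R4 (z=24.0): ¬empty=1−0.61=0.39, far=0.67; AND[max(0, a+b−1)] → w = 0.06
R5 (z=0.0): ¬far=1−0.67=0.33, empty=0.61; AND[max(0, a+b−1)] → w = 0.00
Weighted average = (0.00·-20.0 + 0.17·22.0 + 0.00·19.0 + 0.06·24.0 + 0.00·0.0) / (0.00 + 0.17 + 0.00 + 0.06 + 0.00)
  = 5.1800 / 0.2300 = 22.522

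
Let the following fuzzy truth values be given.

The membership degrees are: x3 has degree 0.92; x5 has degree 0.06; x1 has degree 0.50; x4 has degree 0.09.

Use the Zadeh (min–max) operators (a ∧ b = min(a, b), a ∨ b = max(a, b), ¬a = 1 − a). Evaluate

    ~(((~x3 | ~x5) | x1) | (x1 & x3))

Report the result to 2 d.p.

~x3 = 1 − 0.92 = 0.08
~x5 = 1 − 0.06 = 0.94
~x3 | ~x5 = max(a, b) on (0.08, 0.94) = 0.94
(~x3 | ~x5) | x1 = max(a, b) on (0.94, 0.50) = 0.94
x1 & x3 = min(a, b) on (0.50, 0.92) = 0.50
((~x3 | ~x5) | x1) | (x1 & x3) = max(a, b) on (0.94, 0.50) = 0.94
~(((~x3 | ~x5) | x1) | (x1 & x3)) = 1 − 0.94 = 0.06

0.06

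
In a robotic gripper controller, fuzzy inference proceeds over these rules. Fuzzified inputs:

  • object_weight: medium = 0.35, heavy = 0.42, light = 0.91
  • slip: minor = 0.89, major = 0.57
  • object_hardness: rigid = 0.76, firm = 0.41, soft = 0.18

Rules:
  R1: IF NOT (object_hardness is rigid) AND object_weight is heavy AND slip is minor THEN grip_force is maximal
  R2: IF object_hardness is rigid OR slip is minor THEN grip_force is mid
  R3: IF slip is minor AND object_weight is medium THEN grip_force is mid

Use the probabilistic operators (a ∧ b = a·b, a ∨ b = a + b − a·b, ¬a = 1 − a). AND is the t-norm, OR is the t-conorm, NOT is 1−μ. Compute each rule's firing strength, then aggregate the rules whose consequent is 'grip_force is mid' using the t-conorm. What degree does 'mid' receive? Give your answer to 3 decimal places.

R1: ¬rigid=1−0.76=0.24, heavy=0.42, minor=0.89; AND[a·b] → w = 0.0897
R2: rigid=0.76, minor=0.89; OR[a + b − a·b] → w = 0.9736
R3: minor=0.89, medium=0.35; AND[a·b] → w = 0.3115
Rules with consequent 'mid': {R2, R3} → strengths 0.9736, 0.3115
Aggregate via t-conorm [a + b − a·b]: 0.9818

0.982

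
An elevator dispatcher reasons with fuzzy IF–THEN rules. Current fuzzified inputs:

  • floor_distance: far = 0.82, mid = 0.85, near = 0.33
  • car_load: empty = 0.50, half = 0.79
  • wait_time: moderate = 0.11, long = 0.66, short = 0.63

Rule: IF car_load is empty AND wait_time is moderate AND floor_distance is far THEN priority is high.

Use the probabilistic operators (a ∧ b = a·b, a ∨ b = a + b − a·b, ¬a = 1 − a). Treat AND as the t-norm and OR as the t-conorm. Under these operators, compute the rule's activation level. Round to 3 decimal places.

firing strength: empty=0.50, moderate=0.11, far=0.82; AND[a·b] → w = 0.0451

0.045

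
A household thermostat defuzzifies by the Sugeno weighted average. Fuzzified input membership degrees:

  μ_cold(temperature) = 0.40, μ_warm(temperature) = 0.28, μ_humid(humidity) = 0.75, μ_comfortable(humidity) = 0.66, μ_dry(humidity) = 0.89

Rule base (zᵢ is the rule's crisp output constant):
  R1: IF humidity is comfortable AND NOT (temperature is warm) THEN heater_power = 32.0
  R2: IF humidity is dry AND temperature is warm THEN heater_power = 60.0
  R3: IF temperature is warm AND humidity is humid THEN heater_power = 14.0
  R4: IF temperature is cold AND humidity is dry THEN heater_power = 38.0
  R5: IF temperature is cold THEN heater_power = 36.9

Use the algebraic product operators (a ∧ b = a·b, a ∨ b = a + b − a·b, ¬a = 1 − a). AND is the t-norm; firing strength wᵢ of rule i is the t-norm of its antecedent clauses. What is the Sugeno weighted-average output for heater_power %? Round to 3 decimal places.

R1 (z=32.0): comfortable=0.66, ¬warm=1−0.28=0.72; AND[a·b] → w = 0.4752
R2 (z=60.0): dry=0.89, warm=0.28; AND[a·b] → w = 0.2492
R3 (z=14.0): warm=0.28, humid=0.75; AND[a·b] → w = 0.2100
R4 (z=38.0): cold=0.40, dry=0.89; AND[a·b] → w = 0.3560
R5 (z=36.9): cold=0.40 → w = 0.4000
Weighted average = (0.4752·32.0 + 0.2492·60.0 + 0.2100·14.0 + 0.3560·38.0 + 0.4000·36.9) / (0.4752 + 0.2492 + 0.2100 + 0.3560 + 0.4000)
  = 61.3864 / 1.6904 = 36.315

36.315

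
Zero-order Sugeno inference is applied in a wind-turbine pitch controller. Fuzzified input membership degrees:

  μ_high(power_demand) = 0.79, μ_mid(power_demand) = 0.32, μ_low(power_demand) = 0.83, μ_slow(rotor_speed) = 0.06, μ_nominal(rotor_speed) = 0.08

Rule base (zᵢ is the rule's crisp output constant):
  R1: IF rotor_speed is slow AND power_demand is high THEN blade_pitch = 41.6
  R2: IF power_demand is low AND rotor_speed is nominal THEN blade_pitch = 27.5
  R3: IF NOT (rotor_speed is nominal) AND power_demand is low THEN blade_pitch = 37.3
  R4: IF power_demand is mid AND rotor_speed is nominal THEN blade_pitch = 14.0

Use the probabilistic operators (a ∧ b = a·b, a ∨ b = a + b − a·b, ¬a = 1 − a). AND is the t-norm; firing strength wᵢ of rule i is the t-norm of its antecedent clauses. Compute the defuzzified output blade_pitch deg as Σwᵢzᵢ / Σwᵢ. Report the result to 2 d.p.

R1 (z=41.6): slow=0.06, high=0.79; AND[a·b] → w = 0.0474
R2 (z=27.5): low=0.83, nominal=0.08; AND[a·b] → w = 0.0664
R3 (z=37.3): ¬nominal=1−0.08=0.92, low=0.83; AND[a·b] → w = 0.7636
R4 (z=14.0): mid=0.32, nominal=0.08; AND[a·b] → w = 0.0256
Weighted average = (0.0474·41.6 + 0.0664·27.5 + 0.7636·37.3 + 0.0256·14.0) / (0.0474 + 0.0664 + 0.7636 + 0.0256)
  = 32.6385 / 0.9030 = 36.14

36.14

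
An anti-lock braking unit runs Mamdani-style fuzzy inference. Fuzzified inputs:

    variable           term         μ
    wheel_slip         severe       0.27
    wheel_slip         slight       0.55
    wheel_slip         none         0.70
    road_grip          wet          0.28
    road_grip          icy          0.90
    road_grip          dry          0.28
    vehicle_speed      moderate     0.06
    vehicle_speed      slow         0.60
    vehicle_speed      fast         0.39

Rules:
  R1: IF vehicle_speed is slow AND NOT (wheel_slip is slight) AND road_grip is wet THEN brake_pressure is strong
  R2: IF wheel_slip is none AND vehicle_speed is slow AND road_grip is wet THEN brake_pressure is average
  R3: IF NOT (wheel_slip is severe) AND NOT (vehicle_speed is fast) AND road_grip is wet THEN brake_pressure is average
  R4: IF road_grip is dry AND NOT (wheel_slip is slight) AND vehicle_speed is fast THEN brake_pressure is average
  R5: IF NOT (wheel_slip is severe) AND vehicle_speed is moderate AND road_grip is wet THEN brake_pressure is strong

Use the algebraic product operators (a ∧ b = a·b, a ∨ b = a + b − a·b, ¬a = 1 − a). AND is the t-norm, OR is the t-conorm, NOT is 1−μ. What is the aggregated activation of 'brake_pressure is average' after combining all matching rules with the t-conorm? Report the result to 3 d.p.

0.266

R1: slow=0.60, ¬slight=1−0.55=0.45, wet=0.28; AND[a·b] → w = 0.0756
R2: none=0.70, slow=0.60, wet=0.28; AND[a·b] → w = 0.1176
R3: ¬severe=1−0.27=0.73, ¬fast=1−0.39=0.61, wet=0.28; AND[a·b] → w = 0.1247
R4: dry=0.28, ¬slight=1−0.55=0.45, fast=0.39; AND[a·b] → w = 0.0491
R5: ¬severe=1−0.27=0.73, moderate=0.06, wet=0.28; AND[a·b] → w = 0.0123
Rules with consequent 'average': {R2, R3, R4} → strengths 0.1176, 0.1247, 0.0491
Aggregate via t-conorm [a + b − a·b]: 0.2656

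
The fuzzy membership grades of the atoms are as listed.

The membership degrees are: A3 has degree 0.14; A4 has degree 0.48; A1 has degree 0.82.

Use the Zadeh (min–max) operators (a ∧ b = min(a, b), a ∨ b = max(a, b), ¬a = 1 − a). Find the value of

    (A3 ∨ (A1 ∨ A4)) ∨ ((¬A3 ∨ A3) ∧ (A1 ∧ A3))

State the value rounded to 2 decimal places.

A1 ∨ A4 = max(a, b) on (0.82, 0.48) = 0.82
A3 ∨ (A1 ∨ A4) = max(a, b) on (0.14, 0.82) = 0.82
¬A3 = 1 − 0.14 = 0.86
¬A3 ∨ A3 = max(a, b) on (0.86, 0.14) = 0.86
A1 ∧ A3 = min(a, b) on (0.82, 0.14) = 0.14
(¬A3 ∨ A3) ∧ (A1 ∧ A3) = min(a, b) on (0.86, 0.14) = 0.14
(A3 ∨ (A1 ∨ A4)) ∨ ((¬A3 ∨ A3) ∧ (A1 ∧ A3)) = max(a, b) on (0.82, 0.14) = 0.82

0.82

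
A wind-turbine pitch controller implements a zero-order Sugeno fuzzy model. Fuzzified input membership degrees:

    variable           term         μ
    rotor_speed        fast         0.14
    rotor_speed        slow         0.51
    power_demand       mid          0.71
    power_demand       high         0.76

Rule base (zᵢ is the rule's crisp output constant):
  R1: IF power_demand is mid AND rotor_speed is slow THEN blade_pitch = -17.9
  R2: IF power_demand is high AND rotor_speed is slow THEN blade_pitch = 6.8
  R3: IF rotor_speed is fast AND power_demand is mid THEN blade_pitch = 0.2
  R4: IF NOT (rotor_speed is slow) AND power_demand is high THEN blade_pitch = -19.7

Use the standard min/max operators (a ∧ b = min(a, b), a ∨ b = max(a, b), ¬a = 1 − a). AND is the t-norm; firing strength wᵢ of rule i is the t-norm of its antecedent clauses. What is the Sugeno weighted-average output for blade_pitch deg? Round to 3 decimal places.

R1 (z=-17.9): mid=0.71, slow=0.51; AND[min(a, b)] → w = 0.51
R2 (z=6.8): high=0.76, slow=0.51; AND[min(a, b)] → w = 0.51
R3 (z=0.2): fast=0.14, mid=0.71; AND[min(a, b)] → w = 0.14
R4 (z=-19.7): ¬slow=1−0.51=0.49, high=0.76; AND[min(a, b)] → w = 0.49
Weighted average = (0.51·-17.9 + 0.51·6.8 + 0.14·0.2 + 0.49·-19.7) / (0.51 + 0.51 + 0.14 + 0.49)
  = -15.2860 / 1.6500 = -9.264

-9.264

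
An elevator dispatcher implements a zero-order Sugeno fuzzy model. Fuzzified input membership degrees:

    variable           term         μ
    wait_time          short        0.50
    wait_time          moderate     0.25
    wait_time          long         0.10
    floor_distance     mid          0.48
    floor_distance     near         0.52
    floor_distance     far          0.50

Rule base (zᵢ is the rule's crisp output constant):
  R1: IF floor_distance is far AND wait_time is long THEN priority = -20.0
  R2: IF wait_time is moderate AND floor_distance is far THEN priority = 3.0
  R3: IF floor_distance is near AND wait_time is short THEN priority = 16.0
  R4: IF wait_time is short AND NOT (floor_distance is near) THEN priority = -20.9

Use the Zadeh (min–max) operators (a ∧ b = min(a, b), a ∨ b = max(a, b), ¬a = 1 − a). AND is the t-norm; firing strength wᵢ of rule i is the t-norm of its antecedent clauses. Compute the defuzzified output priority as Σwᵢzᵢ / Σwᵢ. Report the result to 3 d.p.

R1 (z=-20.0): far=0.50, long=0.10; AND[min(a, b)] → w = 0.10
R2 (z=3.0): moderate=0.25, far=0.50; AND[min(a, b)] → w = 0.25
R3 (z=16.0): near=0.52, short=0.50; AND[min(a, b)] → w = 0.50
R4 (z=-20.9): short=0.50, ¬near=1−0.52=0.48; AND[min(a, b)] → w = 0.48
Weighted average = (0.10·-20.0 + 0.25·3.0 + 0.50·16.0 + 0.48·-20.9) / (0.10 + 0.25 + 0.50 + 0.48)
  = -3.2820 / 1.3300 = -2.468

-2.468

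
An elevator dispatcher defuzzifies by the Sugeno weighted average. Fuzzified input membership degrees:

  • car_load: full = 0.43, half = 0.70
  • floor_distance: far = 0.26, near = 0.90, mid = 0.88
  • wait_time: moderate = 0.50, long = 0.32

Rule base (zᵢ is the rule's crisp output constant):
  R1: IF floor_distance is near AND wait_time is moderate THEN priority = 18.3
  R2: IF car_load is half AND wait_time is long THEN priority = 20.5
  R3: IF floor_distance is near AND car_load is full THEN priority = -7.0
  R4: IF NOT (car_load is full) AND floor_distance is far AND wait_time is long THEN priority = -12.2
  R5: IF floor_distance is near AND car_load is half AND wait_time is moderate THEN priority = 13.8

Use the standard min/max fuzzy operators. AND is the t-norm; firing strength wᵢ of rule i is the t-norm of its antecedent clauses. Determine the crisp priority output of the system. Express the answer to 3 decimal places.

8.173

R1 (z=18.3): near=0.90, moderate=0.50; AND[min(a, b)] → w = 0.50
R2 (z=20.5): half=0.70, long=0.32; AND[min(a, b)] → w = 0.32
R3 (z=-7.0): near=0.90, full=0.43; AND[min(a, b)] → w = 0.43
R4 (z=-12.2): ¬full=1−0.43=0.57, far=0.26, long=0.32; AND[min(a, b)] → w = 0.26
R5 (z=13.8): near=0.90, half=0.70, moderate=0.50; AND[min(a, b)] → w = 0.50
Weighted average = (0.50·18.3 + 0.32·20.5 + 0.43·-7.0 + 0.26·-12.2 + 0.50·13.8) / (0.50 + 0.32 + 0.43 + 0.26 + 0.50)
  = 16.4280 / 2.0100 = 8.173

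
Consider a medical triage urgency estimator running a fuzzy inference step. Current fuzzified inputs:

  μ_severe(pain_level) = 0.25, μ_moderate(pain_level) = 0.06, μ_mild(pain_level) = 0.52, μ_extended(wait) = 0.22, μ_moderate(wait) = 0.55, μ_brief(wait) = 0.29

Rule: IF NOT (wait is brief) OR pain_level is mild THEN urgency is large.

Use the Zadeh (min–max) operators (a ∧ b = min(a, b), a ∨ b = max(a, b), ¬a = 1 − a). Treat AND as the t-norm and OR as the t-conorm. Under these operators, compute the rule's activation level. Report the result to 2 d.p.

0.71

firing strength: ¬brief=1−0.29=0.71, mild=0.52; OR[max(a, b)] → w = 0.71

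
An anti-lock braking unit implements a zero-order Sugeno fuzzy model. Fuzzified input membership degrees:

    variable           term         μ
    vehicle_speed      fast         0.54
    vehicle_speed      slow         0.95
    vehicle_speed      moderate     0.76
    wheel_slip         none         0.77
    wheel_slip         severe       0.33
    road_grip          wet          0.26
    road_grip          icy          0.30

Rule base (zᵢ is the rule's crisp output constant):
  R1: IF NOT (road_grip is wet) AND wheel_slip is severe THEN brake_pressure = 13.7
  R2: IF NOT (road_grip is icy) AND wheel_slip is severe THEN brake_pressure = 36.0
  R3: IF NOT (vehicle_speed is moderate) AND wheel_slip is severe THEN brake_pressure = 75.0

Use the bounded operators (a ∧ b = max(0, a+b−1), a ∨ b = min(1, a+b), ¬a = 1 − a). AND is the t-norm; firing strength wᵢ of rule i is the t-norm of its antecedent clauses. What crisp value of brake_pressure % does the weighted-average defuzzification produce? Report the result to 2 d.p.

R1 (z=13.7): ¬wet=1−0.26=0.74, severe=0.33; AND[max(0, a+b−1)] → w = 0.07
R2 (z=36.0): ¬icy=1−0.30=0.70, severe=0.33; AND[max(0, a+b−1)] → w = 0.03
R3 (z=75.0): ¬moderate=1−0.76=0.24, severe=0.33; AND[max(0, a+b−1)] → w = 0.00
Weighted average = (0.07·13.7 + 0.03·36.0 + 0.00·75.0) / (0.07 + 0.03 + 0.00)
  = 2.0390 / 0.1000 = 20.39

20.39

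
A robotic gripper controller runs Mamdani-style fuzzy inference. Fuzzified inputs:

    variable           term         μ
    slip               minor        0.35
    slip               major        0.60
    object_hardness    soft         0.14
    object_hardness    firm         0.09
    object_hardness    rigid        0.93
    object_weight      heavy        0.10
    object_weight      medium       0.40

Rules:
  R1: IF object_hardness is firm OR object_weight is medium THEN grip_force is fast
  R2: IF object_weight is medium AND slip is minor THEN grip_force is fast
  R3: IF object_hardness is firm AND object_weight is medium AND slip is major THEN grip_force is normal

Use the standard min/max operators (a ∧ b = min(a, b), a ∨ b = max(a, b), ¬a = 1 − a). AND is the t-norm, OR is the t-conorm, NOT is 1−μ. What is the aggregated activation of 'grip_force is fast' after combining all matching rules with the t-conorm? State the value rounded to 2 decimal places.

0.40

R1: firm=0.09, medium=0.40; OR[max(a, b)] → w = 0.40
R2: medium=0.40, minor=0.35; AND[min(a, b)] → w = 0.35
R3: firm=0.09, medium=0.40, major=0.60; AND[min(a, b)] → w = 0.09
Rules with consequent 'fast': {R1, R2} → strengths 0.40, 0.35
Aggregate via t-conorm [max(a, b)]: 0.40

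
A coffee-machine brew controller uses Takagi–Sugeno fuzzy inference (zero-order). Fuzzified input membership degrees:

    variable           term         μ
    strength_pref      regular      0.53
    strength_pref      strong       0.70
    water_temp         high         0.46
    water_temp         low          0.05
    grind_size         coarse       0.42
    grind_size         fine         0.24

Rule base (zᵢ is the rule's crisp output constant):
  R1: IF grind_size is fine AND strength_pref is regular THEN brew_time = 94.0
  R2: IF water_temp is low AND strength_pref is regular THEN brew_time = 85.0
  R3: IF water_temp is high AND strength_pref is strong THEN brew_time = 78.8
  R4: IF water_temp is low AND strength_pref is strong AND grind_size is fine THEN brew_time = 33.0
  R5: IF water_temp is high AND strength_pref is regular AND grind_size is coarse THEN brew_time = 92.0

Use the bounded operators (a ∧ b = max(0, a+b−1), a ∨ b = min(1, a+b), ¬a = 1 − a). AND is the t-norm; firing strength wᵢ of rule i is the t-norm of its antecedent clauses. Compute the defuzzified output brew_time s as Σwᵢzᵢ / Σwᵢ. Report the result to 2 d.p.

R1 (z=94.0): fine=0.24, regular=0.53; AND[max(0, a+b−1)] → w = 0.00
R2 (z=85.0): low=0.05, regular=0.53; AND[max(0, a+b−1)] → w = 0.00
R3 (z=78.8): high=0.46, strong=0.70; AND[max(0, a+b−1)] → w = 0.16
R4 (z=33.0): low=0.05, strong=0.70, fine=0.24; AND[max(0, a+b−1)] → w = 0.00
R5 (z=92.0): high=0.46, regular=0.53, coarse=0.42; AND[max(0, a+b−1)] → w = 0.00
Weighted average = (0.00·94.0 + 0.00·85.0 + 0.16·78.8 + 0.00·33.0 + 0.00·92.0) / (0.00 + 0.00 + 0.16 + 0.00 + 0.00)
  = 12.6080 / 0.1600 = 78.80

78.80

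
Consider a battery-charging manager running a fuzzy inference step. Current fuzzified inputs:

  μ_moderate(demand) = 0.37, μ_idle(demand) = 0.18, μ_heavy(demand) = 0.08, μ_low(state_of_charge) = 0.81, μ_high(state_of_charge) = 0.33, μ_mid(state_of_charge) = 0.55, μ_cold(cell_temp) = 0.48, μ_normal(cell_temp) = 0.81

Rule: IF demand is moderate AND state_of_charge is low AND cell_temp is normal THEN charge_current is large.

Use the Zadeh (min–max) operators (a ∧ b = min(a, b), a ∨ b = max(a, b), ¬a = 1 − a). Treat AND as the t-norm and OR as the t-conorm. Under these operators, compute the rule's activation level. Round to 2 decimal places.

0.37

firing strength: moderate=0.37, low=0.81, normal=0.81; AND[min(a, b)] → w = 0.37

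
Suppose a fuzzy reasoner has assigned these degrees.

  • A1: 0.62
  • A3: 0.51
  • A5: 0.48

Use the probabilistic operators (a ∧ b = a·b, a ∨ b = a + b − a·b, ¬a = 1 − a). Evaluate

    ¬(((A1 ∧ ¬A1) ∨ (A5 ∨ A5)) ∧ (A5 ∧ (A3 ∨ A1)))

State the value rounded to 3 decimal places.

0.690

¬A1 = 1 − 0.6200 = 0.3800
A1 ∧ ¬A1 = a·b on (0.6200, 0.3800) = 0.2356
A5 ∨ A5 = a + b − a·b on (0.4800, 0.4800) = 0.7296
(A1 ∧ ¬A1) ∨ (A5 ∨ A5) = a + b − a·b on (0.2356, 0.7296) = 0.7933
A3 ∨ A1 = a + b − a·b on (0.5100, 0.6200) = 0.8138
A5 ∧ (A3 ∨ A1) = a·b on (0.4800, 0.8138) = 0.3906
((A1 ∧ ¬A1) ∨ (A5 ∨ A5)) ∧ (A5 ∧ (A3 ∨ A1)) = a·b on (0.7933, 0.3906) = 0.3099
¬(((A1 ∧ ¬A1) ∨ (A5 ∨ A5)) ∧ (A5 ∧ (A3 ∨ A1))) = 1 − 0.3099 = 0.6901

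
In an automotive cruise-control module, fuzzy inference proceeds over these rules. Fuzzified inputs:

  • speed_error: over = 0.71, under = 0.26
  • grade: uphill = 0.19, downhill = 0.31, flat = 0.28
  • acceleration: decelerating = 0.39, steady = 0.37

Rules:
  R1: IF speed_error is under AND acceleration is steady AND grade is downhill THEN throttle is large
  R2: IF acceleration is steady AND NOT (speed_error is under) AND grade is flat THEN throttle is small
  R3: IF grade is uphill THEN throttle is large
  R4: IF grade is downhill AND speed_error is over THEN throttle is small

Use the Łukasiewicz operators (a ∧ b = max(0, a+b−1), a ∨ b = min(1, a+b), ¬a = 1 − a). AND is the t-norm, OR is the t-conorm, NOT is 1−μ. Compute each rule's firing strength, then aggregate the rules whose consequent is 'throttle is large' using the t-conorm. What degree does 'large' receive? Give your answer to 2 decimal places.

0.19

R1: under=0.26, steady=0.37, downhill=0.31; AND[max(0, a+b−1)] → w = 0.00
R2: steady=0.37, ¬under=1−0.26=0.74, flat=0.28; AND[max(0, a+b−1)] → w = 0.00
R3: uphill=0.19 → w = 0.19
R4: downhill=0.31, over=0.71; AND[max(0, a+b−1)] → w = 0.02
Rules with consequent 'large': {R1, R3} → strengths 0.00, 0.19
Aggregate via t-conorm [min(1, a+b)]: 0.19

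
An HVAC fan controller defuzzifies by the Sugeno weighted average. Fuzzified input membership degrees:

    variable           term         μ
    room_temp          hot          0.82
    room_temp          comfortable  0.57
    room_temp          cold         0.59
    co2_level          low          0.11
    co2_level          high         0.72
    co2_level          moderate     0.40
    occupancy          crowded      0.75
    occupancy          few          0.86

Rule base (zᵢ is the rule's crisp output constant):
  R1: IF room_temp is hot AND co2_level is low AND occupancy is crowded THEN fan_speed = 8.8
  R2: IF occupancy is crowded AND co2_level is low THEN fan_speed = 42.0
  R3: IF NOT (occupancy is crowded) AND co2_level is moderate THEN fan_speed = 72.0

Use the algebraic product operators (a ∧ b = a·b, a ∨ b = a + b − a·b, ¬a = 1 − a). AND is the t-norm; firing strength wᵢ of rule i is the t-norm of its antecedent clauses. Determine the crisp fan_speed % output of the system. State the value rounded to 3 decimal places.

R1 (z=8.8): hot=0.82, low=0.11, crowded=0.75; AND[a·b] → w = 0.0676
R2 (z=42.0): crowded=0.75, low=0.11; AND[a·b] → w = 0.0825
R3 (z=72.0): ¬crowded=1−0.75=0.25, moderate=0.40; AND[a·b] → w = 0.1000
Weighted average = (0.0676·8.8 + 0.0825·42.0 + 0.1000·72.0) / (0.0676 + 0.0825 + 0.1000)
  = 11.2603 / 0.2501 = 45.014

45.014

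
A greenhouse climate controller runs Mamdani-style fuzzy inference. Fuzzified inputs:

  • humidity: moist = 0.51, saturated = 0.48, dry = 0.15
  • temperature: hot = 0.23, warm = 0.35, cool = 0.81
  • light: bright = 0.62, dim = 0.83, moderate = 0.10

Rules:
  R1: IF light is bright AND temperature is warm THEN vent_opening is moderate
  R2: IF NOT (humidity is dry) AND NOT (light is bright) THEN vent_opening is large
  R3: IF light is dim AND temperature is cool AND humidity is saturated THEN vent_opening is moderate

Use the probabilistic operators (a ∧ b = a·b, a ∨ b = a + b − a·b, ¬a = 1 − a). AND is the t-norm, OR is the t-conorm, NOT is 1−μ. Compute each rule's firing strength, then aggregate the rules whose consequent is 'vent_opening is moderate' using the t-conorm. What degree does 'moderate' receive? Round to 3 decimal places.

0.470

R1: bright=0.62, warm=0.35; AND[a·b] → w = 0.2170
R2: ¬dry=1−0.15=0.85, ¬bright=1−0.62=0.38; AND[a·b] → w = 0.3230
R3: dim=0.83, cool=0.81, saturated=0.48; AND[a·b] → w = 0.3227
Rules with consequent 'moderate': {R1, R3} → strengths 0.2170, 0.3227
Aggregate via t-conorm [a + b − a·b]: 0.4697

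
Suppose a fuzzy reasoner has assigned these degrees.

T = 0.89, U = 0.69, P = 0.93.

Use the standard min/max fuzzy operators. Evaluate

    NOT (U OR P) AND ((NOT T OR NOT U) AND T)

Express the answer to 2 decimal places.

U OR P = max(a, b) on (0.69, 0.93) = 0.93
NOT (U OR P) = 1 − 0.93 = 0.07
NOT T = 1 − 0.89 = 0.11
NOT U = 1 − 0.69 = 0.31
NOT T OR NOT U = max(a, b) on (0.11, 0.31) = 0.31
(NOT T OR NOT U) AND T = min(a, b) on (0.31, 0.89) = 0.31
NOT (U OR P) AND ((NOT T OR NOT U) AND T) = min(a, b) on (0.07, 0.31) = 0.07

0.07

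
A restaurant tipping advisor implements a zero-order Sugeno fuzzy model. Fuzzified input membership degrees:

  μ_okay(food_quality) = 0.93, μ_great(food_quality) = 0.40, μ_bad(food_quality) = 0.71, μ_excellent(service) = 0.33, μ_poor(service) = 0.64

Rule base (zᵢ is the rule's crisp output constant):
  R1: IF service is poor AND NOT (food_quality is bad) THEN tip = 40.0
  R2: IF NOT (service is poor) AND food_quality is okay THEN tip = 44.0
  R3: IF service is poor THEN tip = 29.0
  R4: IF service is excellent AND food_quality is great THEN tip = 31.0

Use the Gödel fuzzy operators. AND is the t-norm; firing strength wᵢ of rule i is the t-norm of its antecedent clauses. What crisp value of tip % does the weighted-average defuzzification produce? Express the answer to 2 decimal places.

R1 (z=40.0): poor=0.64, ¬bad=1−0.71=0.29; AND[min(a, b)] → w = 0.29
R2 (z=44.0): ¬poor=1−0.64=0.36, okay=0.93; AND[min(a, b)] → w = 0.36
R3 (z=29.0): poor=0.64 → w = 0.64
R4 (z=31.0): excellent=0.33, great=0.40; AND[min(a, b)] → w = 0.33
Weighted average = (0.29·40.0 + 0.36·44.0 + 0.64·29.0 + 0.33·31.0) / (0.29 + 0.36 + 0.64 + 0.33)
  = 56.2300 / 1.6200 = 34.71

34.71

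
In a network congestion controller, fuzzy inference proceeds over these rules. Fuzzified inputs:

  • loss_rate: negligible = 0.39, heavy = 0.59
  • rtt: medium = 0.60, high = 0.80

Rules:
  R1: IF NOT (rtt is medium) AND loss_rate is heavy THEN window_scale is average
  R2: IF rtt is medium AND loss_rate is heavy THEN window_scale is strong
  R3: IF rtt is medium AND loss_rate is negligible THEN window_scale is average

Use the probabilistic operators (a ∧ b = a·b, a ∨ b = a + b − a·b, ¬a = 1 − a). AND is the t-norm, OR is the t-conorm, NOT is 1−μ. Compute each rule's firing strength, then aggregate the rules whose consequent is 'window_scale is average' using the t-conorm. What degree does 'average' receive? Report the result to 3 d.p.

0.415

R1: ¬medium=1−0.60=0.40, heavy=0.59; AND[a·b] → w = 0.2360
R2: medium=0.60, heavy=0.59; AND[a·b] → w = 0.3540
R3: medium=0.60, negligible=0.39; AND[a·b] → w = 0.2340
Rules with consequent 'average': {R1, R3} → strengths 0.2360, 0.2340
Aggregate via t-conorm [a + b − a·b]: 0.4148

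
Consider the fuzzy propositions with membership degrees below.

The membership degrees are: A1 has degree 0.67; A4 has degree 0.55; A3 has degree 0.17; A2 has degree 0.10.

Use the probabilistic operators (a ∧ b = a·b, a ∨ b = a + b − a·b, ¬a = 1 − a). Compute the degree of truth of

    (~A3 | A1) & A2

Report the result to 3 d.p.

0.094

~A3 = 1 − 0.1700 = 0.8300
~A3 | A1 = a + b − a·b on (0.8300, 0.6700) = 0.9439
(~A3 | A1) & A2 = a·b on (0.9439, 0.1000) = 0.0944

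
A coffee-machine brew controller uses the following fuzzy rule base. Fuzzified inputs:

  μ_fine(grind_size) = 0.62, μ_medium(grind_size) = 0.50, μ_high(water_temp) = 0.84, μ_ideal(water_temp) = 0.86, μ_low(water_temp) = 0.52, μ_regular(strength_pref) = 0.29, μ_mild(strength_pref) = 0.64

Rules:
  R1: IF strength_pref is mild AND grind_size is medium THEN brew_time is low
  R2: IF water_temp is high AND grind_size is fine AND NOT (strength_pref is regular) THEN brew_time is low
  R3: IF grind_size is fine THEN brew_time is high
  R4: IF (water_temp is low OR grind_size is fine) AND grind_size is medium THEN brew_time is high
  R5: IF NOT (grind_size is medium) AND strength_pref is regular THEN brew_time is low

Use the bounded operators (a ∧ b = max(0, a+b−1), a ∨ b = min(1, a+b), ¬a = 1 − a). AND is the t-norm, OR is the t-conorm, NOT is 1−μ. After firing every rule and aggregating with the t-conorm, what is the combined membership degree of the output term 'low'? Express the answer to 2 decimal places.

R1: mild=0.64, medium=0.50; AND[max(0, a+b−1)] → w = 0.14
R2: high=0.84, fine=0.62, ¬regular=1−0.29=0.71; AND[max(0, a+b−1)] → w = 0.17
R3: fine=0.62 → w = 0.62
R4: (low=0.52 OR fine=0.62) = 1.00; AND[max(0, a+b−1)] with medium=0.50 → w = 0.50
R5: ¬medium=1−0.50=0.50, regular=0.29; AND[max(0, a+b−1)] → w = 0.00
Rules with consequent 'low': {R1, R2, R5} → strengths 0.14, 0.17, 0.00
Aggregate via t-conorm [min(1, a+b)]: 0.31

0.31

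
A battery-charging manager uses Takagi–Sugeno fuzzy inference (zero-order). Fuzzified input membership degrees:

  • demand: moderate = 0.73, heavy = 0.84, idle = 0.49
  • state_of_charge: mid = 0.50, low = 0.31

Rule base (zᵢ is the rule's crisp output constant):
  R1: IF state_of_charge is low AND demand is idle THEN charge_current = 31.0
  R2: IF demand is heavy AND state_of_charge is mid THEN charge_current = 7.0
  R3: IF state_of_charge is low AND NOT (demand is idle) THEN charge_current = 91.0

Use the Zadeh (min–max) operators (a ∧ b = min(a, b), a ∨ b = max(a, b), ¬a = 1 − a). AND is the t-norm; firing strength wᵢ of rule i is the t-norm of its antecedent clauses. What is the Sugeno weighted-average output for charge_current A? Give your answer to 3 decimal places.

R1 (z=31.0): low=0.31, idle=0.49; AND[min(a, b)] → w = 0.31
R2 (z=7.0): heavy=0.84, mid=0.50; AND[min(a, b)] → w = 0.50
R3 (z=91.0): low=0.31, ¬idle=1−0.49=0.51; AND[min(a, b)] → w = 0.31
Weighted average = (0.31·31.0 + 0.50·7.0 + 0.31·91.0) / (0.31 + 0.50 + 0.31)
  = 41.3200 / 1.1200 = 36.893

36.893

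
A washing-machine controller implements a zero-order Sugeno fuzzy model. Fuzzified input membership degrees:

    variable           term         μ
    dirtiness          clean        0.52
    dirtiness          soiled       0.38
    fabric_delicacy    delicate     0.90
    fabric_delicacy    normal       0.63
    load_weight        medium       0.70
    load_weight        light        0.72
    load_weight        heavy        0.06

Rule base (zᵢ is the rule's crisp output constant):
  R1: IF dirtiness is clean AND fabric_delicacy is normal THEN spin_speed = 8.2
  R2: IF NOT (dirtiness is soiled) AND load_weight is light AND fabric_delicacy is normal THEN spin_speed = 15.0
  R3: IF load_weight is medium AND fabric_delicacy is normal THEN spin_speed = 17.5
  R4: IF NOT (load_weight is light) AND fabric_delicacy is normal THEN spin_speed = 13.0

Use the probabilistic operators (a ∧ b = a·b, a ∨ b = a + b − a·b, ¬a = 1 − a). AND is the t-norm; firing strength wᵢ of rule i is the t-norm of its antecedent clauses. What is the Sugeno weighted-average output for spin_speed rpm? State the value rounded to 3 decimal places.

R1 (z=8.2): clean=0.52, normal=0.63; AND[a·b] → w = 0.3276
R2 (z=15.0): ¬soiled=1−0.38=0.62, light=0.72, normal=0.63; AND[a·b] → w = 0.2812
R3 (z=17.5): medium=0.70, normal=0.63; AND[a·b] → w = 0.4410
R4 (z=13.0): ¬light=1−0.72=0.28, normal=0.63; AND[a·b] → w = 0.1764
Weighted average = (0.3276·8.2 + 0.2812·15.0 + 0.4410·17.5 + 0.1764·13.0) / (0.3276 + 0.2812 + 0.4410 + 0.1764)
  = 16.9155 / 1.2262 = 13.795

13.795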